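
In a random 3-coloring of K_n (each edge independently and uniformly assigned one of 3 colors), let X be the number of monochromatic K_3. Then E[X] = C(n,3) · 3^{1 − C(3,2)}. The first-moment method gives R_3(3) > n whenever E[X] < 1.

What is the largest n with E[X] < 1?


We need C(n, 3) · 3^{1 − 3} < 1, i.e. C(n, 3) < 3^{3 − 1} = 9.
Check values of n near the boundary:
  n = 3: C(3, 3) = 1; 1 < 9? YES
  n = 4: C(4, 3) = 4; 4 < 9? YES
  n = 5: C(5, 3) = 10; 10 < 9? NO
  n = 6: C(6, 3) = 20; 20 < 9? NO
  n = 7: C(7, 3) = 35; 35 < 9? NO
The largest n with C(n, 3) < 9 is n = 4 (where E[X] = 4/9 ≈ 0.4444). Hence R_3(3) > 4, i.e. R_3(3) ≥ 5.

Largest n = 4; hence R_3(3) > 4.


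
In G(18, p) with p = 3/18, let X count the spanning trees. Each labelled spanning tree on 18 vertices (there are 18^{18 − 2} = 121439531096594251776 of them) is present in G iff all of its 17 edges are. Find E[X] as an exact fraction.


K_18 has 18^{18 − 2} = 121439531096594251776 labelled spanning trees.
For each such spanning tree H, let X_H = 1 if all 17 edges of H are present in G. Then P[X_H = 1] = p^{17} = (1/6)^{17} = 1/16926659444736.
Summing the indicators: E[X] = Σ_H E[X_H] = 121439531096594251776 · p^{17} = 121439531096594251776 · 1/16926659444736 = 14348907/2.
Numerically: E[X] ≈ 7.17e+06.

E[X] = 121439531096594251776 · (1/6)^{17} = 14348907/2 ≈ 7.17e+06.


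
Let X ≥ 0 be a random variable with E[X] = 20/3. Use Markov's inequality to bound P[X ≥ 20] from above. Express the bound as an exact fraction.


μ = E[X] = 20/3, a = 20.
Markov: P[X ≥ 20] ≤ μ/a = (20/3)/20 = 1/3.
Numerically: ≈ 0.333.
(Since a = 20 > μ = 6.667, the bound 1/3 is < 1 and informative.)

P[X ≥ 20] ≤ 1/3 ≈ 0.333.


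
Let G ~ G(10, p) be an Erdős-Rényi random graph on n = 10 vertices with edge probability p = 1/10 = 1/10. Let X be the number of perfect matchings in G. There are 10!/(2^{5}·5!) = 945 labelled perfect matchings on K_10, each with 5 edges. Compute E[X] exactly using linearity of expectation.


K_10 has 10!/(2^{5}·5!) = 945 labelled perfect matchings.
For each such perfect matching H, let X_H = 1 if all 5 edges of H are present in G. Then P[X_H = 1] = p^{5} = (1/10)^{5} = 1/100000.
By linearity: E[X] = Σ_H E[X_H] = 945 · p^{5} = 945 · 1/100000 = 189/20000.
Numerically: E[X] ≈ 0.00945.

E[X] = 945 · (1/10)^{5} = 189/20000 ≈ 0.00945.


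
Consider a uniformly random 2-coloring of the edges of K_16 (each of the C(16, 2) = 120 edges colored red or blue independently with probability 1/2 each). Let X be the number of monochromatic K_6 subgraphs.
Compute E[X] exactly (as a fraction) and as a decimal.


Let X = Σ_S X_S over the C(16, 6) = 8008 subsets S of size 6, where X_S = 1 if the K_6 on S is monochromatic.
For a fixed S, the K_6 on S has C(6, 2) = 15 edges. P[all 15 edges red] = (1/2)^15, and likewise for blue, so P[monochromatic] = 2·(1/2)^15 = 2^{1 − 15} = 1/16384.
Summing: E[X] = C(16, 6) · 2^{1 − 15} = 8008 · 1/16384 = 1001/2048.
Numerically: E[X] ≈ 0.488770.

E[X] = C(16,6)·2^(1−C(6,2)) = 1001/2048 ≈ 0.488770.


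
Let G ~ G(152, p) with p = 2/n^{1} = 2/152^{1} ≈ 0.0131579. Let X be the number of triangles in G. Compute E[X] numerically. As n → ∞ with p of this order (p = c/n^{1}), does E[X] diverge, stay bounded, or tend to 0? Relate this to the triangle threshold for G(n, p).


Number of potential triangles: C(152, 3) = 573800.
Each occurs with probability p³ ≈ (0.0131579)³ ≈ 2.27802887e-06.
By linearity: E[X] = C(152, 3)·p³ ≈ 573800 · 2.27802887e-06 ≈ 1.307133.
Here α = 1, so p = 2/n is exactly at the triangle threshold p ~ 1/n. Asymptotically E[X] → c³/6 = 2³/6 = 4/3 ≈ 1.333333, a bounded constant. In this regime the triangle count is asymptotically Poisson(c³/6).

E[X] ≈ 1.307133; in regime p = Θ(1/n^{1}) E[X] stays bounded (at the triangle threshold p ~ 1/n).


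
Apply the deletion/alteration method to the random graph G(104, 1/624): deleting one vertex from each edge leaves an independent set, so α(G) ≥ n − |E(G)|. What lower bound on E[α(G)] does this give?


E[|E(G)|] = C(104, 2)·p = 5356 · (1/624) = 103/12.
E[α(G)] ≥ n − E[|E(G)|] = 104 − 103/12 = 1145/12.
Numerically: ≈ 95.41667.
(This is only a lower bound; the true E[α(G)] may be larger.)

E[α(G)] ≥ 1145/12 ≈ 95.41667.


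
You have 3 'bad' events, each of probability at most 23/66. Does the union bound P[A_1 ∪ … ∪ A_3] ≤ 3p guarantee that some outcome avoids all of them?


Union bound: P[∪_{i=1}^{3} A_i] ≤ Σ_i P[A_i] ≤ 3·p = 3·(23/66) = 23/22.
Numerically: 23/22 ≈ 1.04545.
Is 23/22 < 1? NO.
Since the bound 23/22 is ≥ 1, the union bound is uninformative here; it does NOT by itself certify existence.

3·p = 23/22 ≈ 1.04545; existence NOT certified by the union bound.


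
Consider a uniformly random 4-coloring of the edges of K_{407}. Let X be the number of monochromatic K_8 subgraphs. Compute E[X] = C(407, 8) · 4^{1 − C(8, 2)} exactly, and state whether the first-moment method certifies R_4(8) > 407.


E[X] = C(407, 8) · 4^{1 − 28} = 17424959239309050 · 4^{−27} = 17424959239309050/18014398509481984.
As a reduced fraction: E[X] = 8712479619654525/9007199254740992 ≈ 0.9673.
Is E[X] < 1? YES.
Since E[X] < 1, there exists a 4-coloring of K_{407} with no monochromatic K_8; hence R_4(8) > 407.

E[X] = 8712479619654525/9007199254740992 ≈ 0.9673; E[X] < 1, so R_4(8) > 407.


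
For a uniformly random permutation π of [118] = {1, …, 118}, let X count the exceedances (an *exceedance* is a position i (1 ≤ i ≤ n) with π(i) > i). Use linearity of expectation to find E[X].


Write X = Σ_{i=1}^{118} X_i, where X_i = 1_{π(i) > i}.
For each fixed i, π(i) is uniform over {1, …, 118} (marginal of a uniform permutation), so P[π(i) > i] = (n − i)/n. Summing: Σ_{i=1}^{118} (n − i)/n = (0 + 1 + … + 117)/118 = 118(118 − 1)/(2·118) = (118 − 1)/2.
Hence E[X] = Σ_{i=1}^{118} (118 − i)/118 = 117/2 ≈ 58.500.

E[X] = 117/2 = 58.500.


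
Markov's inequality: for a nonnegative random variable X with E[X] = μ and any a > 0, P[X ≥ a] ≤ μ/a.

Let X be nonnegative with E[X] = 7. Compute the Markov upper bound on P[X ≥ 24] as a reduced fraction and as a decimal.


μ = E[X] = 7, a = 24.
Markov: P[X ≥ 24] ≤ μ/a = (7)/24 = 7/24.
Numerically: ≈ 0.29167.
(Since a = 24 > μ = 7.00000, the bound 7/24 is < 1 and informative.)

P[X ≥ 24] ≤ 7/24 ≈ 0.29167.


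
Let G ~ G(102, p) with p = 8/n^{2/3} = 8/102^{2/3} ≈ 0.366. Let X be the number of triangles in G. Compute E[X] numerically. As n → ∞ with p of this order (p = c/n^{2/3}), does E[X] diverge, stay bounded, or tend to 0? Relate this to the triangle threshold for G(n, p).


Number of potential triangles: C(102, 3) = 171700.
Each occurs with probability p³ ≈ (0.366)³ ≈ 4.92118e-02.
By linearity: E[X] = C(102, 3)·p³ ≈ 171700 · 4.92118e-02 ≈ 8449.673.
Since α = 2/3 < 1, p = c/n^{2/3} ≫ 1/n is above the triangle threshold p ~ 1/n. Asymptotically E[X] ~ (c³/6)·n^{3(1−α)} = (8³/6)·n^{1} → ∞; triangles are abundant w.h.p.

E[X] ≈ 8449.673; in regime p = Θ(1/n^{2/3}) E[X] diverges (above the triangle threshold p ~ 1/n).


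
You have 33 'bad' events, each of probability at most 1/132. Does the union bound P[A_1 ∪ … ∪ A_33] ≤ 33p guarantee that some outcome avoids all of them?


Union bound: P[∪_{i=1}^{33} A_i] ≤ Σ_i P[A_i] ≤ 33·p = 33·(1/132) = 1/4.
Numerically: 1/4 ≈ 0.25000.
Is 1/4 < 1? YES.
Since P[∪ A_i] ≤ 1/4 < 1, the complement has P[∩ A_i^c] ≥ 1 − 1/4 = 3/4 > 0, so some outcome avoids every A_i.

33·p = 1/4 ≈ 0.25000; existence CERTIFIED by the union bound.


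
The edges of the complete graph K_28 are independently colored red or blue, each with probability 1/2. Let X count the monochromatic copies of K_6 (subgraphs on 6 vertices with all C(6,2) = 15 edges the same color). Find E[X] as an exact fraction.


Let X = Σ_S X_S over the C(28, 6) = 376740 subsets S of size 6, where X_S = 1 if the K_6 on S is monochromatic.
For a fixed S, the K_6 on S has C(6, 2) = 15 edges. P[all 15 edges red] = (1/2)^15, and likewise for blue, so P[monochromatic] = 2·(1/2)^15 = 2^{1 − 15} = 1/16384.
By linearity of expectation: E[X] = C(28, 6) · 2^{1 − 15} = 376740 · 1/16384 = 94185/4096.
Numerically: E[X] ≈ 22.994385.

E[X] = C(28,6)·2^(1−C(6,2)) = 94185/4096 ≈ 22.994385.


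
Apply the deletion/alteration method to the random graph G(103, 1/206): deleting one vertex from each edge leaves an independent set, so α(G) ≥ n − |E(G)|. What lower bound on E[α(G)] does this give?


E[|E(G)|] = C(103, 2)·p = 5253 · (1/206) = 51/2.
E[α(G)] ≥ n − E[|E(G)|] = 103 − 51/2 = 155/2.
Numerically: ≈ 77.500.
(This is only a lower bound; the true E[α(G)] may be larger.)

E[α(G)] ≥ 155/2 ≈ 77.500.


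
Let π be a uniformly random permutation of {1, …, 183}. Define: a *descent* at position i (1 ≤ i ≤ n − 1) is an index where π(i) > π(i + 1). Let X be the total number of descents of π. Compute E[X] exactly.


Write X = Σ X_I over i = 1, …, 182, with X_I the indicator of one descent.
There are 182 indicators.
For each fixed i, the pair (π(i), π(i+1)) is a uniformly random ordered pair of distinct values from {1, …, 183}; by symmetry P[π(i) > π(i+1)] = 1/2.
By linearity: E[X] = 182 · (1/2) = (183 − 1) · (1/2) = 91 ≈ 91.000000.

E[X] = 91 = 91.000000.


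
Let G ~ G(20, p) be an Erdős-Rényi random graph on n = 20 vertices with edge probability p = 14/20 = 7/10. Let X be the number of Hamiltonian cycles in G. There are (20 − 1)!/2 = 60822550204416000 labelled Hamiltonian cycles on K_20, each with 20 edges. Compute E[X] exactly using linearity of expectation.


K_20 has (20 − 1)!/2 = 60822550204416000 labelled Hamiltonian cycles.
For each such Hamiltonian cycle H, let X_H = 1 if all 20 edges of H are present in G. Then P[X_H = 1] = p^{20} = (7/10)^{20} = 79792266297612001/100000000000000000000.
Summing the indicators: E[X] = Σ_H E[X_H] = 60822550204416000 · p^{20} = 60822550204416000 · 79792266297612001/100000000000000000000 = 1184855742873690605203907421/24414062500000.
Numerically: E[X] ≈ 4.8532e+13.

E[X] = 60822550204416000 · (7/10)^{20} = 1184855742873690605203907421/24414062500000 ≈ 4.8532e+13.


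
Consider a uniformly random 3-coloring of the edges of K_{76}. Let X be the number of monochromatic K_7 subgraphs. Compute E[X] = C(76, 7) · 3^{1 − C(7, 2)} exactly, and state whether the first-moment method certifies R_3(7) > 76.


E[X] = C(76, 7) · 3^{1 − 21} = 2186189400 · 3^{−20} = 2186189400/3486784401.
As a reduced fraction: E[X] = 728729800/1162261467 ≈ 0.6270.
Is E[X] < 1? YES.
Since E[X] < 1, there exists a 3-coloring of K_{76} with no monochromatic K_7; hence R_3(7) > 76.

E[X] = 728729800/1162261467 ≈ 0.6270; E[X] < 1, so R_3(7) > 76.


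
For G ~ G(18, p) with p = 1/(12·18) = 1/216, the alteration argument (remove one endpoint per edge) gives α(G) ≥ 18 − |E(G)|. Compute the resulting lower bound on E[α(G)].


E[|E(G)|] = C(18, 2)·p = 153 · (1/216) = 17/24.
E[α(G)] ≥ n − E[|E(G)|] = 18 − 17/24 = 415/24.
Numerically: ≈ 17.291667.
(This is only a lower bound; the true E[α(G)] may be larger.)

E[α(G)] ≥ 415/24 ≈ 17.291667.


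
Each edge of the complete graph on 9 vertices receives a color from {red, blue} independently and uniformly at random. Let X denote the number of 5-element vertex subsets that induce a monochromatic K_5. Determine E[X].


Let X = Σ_S X_S over the C(9, 5) = 126 subsets S of size 5, where X_S = 1 if the K_5 on S is monochromatic.
For a fixed S, the K_5 on S has C(5, 2) = 10 edges. P[all 10 edges red] = (1/2)^10, and likewise for blue, so P[monochromatic] = 2·(1/2)^10 = 2^{1 − 10} = 1/512.
By linearity: E[X] = C(9, 5) · 2^{1 − 10} = 126 · 1/512 = 63/256.
Numerically: E[X] ≈ 0.24609.

E[X] = C(9,5)·2^(1−C(5,2)) = 63/256 ≈ 0.24609.


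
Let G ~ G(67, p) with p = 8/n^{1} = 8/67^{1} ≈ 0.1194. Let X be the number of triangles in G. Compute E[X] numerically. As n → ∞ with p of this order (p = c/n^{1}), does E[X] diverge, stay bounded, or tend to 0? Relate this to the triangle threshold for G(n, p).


Number of potential triangles: C(67, 3) = 47905.
Each occurs with probability p³ ≈ (0.1194)³ ≈ 1.702337e-03.
By linearity: E[X] = C(67, 3)·p³ ≈ 47905 · 1.702337e-03 ≈ 81.5505.
Here α = 1, so p = 8/n is exactly at the triangle threshold p ~ 1/n. Asymptotically E[X] → c³/6 = 8³/6 = 256/3 ≈ 85.3333, a bounded constant. In this regime the triangle count is asymptotically Poisson(c³/6).

E[X] ≈ 81.5505; in regime p = Θ(1/n^{1}) E[X] stays bounded (at the triangle threshold p ~ 1/n).


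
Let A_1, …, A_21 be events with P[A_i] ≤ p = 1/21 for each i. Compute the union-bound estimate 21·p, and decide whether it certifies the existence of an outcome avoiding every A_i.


Union bound: P[∪_{i=1}^{21} A_i] ≤ Σ_i P[A_i] ≤ 21·p = 21·(1/21) = 1.
Numerically: 1 ≈ 1.000000.
Is 1 < 1? NO.
Since the bound 1 is ≥ 1, the union bound is uninformative here; it does NOT by itself certify existence.

21·p = 1 ≈ 1.000000; existence NOT certified by the union bound.


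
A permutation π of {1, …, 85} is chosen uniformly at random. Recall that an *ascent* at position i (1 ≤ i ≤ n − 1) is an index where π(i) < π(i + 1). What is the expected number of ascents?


Write X = Σ X_I over i = 1, …, 84, with X_I the indicator of one ascent.
There are 84 indicators.
For each fixed i, the pair (π(i), π(i+1)) is a uniformly random ordered pair of distinct values from {1, …, 85}; by symmetry P[π(i) < π(i+1)] = 1/2.
By linearity: E[X] = 84 · (1/2) = (85 − 1) · (1/2) = 42 ≈ 42.000.

E[X] = 42 = 42.000.


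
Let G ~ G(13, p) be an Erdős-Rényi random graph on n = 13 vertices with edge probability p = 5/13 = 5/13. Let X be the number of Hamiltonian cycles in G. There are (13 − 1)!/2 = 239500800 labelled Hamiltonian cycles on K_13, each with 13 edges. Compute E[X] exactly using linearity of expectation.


K_13 has (13 − 1)!/2 = 239500800 labelled Hamiltonian cycles.
For each such Hamiltonian cycle H, let X_H = 1 if all 13 edges of H are present in G. Then P[X_H = 1] = p^{13} = (5/13)^{13} = 1220703125/302875106592253.
By linearity: E[X] = Σ_H E[X_H] = 239500800 · p^{13} = 239500800 · 1220703125/302875106592253 = 292359375000000000/302875106592253.
Numerically: E[X] ≈ 965.28.

E[X] = 239500800 · (5/13)^{13} = 292359375000000000/302875106592253 ≈ 965.28.


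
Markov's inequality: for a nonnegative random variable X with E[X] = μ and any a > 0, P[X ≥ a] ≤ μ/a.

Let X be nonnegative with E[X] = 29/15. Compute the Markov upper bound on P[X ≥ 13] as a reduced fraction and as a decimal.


μ = E[X] = 29/15, a = 13.
Markov: P[X ≥ 13] ≤ μ/a = (29/15)/13 = 29/195.
Numerically: ≈ 0.148718.
(Since a = 13 > μ = 1.933333, the bound 29/195 is < 1 and informative.)

P[X ≥ 13] ≤ 29/195 ≈ 0.148718.


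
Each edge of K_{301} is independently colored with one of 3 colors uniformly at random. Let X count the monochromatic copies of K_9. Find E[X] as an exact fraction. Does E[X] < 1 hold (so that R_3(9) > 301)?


E[X] = C(301, 9) · 3^{1 − 36} = 49533303936090975 · 3^{−35} = 49533303936090975/50031545098999707.
As a reduced fraction: E[X] = 16511101312030325/16677181699666569 ≈ 0.9900.
Is E[X] < 1? YES.
Since E[X] < 1, there exists a 3-coloring of K_{301} with no monochromatic K_9; hence R_3(9) > 301.

E[X] = 16511101312030325/16677181699666569 ≈ 0.9900; E[X] < 1, so R_3(9) > 301.


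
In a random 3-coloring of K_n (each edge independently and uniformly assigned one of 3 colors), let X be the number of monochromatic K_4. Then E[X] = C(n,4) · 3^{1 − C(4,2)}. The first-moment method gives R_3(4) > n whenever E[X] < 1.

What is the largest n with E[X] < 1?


We need C(n, 4) · 3^{1 − 6} < 1, i.e. C(n, 4) < 3^{6 − 1} = 243.
Check values of n near the boundary:
  n = 5: C(5, 4) = 5; 5 < 243? YES
  n = 6: C(6, 4) = 15; 15 < 243? YES
  n = 7: C(7, 4) = 35; 35 < 243? YES
  n = 8: C(8, 4) = 70; 70 < 243? YES
  n = 9: C(9, 4) = 126; 126 < 243? YES
  n = 10: C(10, 4) = 210; 210 < 243? YES
  n = 11: C(11, 4) = 330; 330 < 243? NO
  n = 12: C(12, 4) = 495; 495 < 243? NO
  n = 13: C(13, 4) = 715; 715 < 243? NO
The largest n with C(n, 4) < 243 is n = 10 (where E[X] = 70/81 ≈ 0.8642). Hence R_3(4) > 10, i.e. R_3(4) ≥ 11.

Largest n = 10; hence R_3(4) > 10.


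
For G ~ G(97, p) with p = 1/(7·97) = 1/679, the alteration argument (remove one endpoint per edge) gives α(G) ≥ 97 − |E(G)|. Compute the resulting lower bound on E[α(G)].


E[|E(G)|] = C(97, 2)·p = 4656 · (1/679) = 48/7.
E[α(G)] ≥ n − E[|E(G)|] = 97 − 48/7 = 631/7.
Numerically: ≈ 90.14286.
(This is only a lower bound; the true E[α(G)] may be larger.)

E[α(G)] ≥ 631/7 ≈ 90.14286.


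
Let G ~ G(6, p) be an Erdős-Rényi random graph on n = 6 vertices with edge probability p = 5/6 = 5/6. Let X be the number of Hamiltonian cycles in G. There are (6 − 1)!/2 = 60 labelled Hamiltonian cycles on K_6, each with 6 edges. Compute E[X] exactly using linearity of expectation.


K_6 has (6 − 1)!/2 = 60 labelled Hamiltonian cycles.
For each such Hamiltonian cycle H, let X_H = 1 if all 6 edges of H are present in G. Then P[X_H = 1] = p^{6} = (5/6)^{6} = 15625/46656.
By linearity of expectation: E[X] = Σ_H E[X_H] = 60 · p^{6} = 60 · 15625/46656 = 78125/3888.
Numerically: E[X] ≈ 20.1.

E[X] = 60 · (5/6)^{6} = 78125/3888 ≈ 20.1.


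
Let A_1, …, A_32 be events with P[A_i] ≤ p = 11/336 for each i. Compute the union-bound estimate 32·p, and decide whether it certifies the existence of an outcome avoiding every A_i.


Union bound: P[∪_{i=1}^{32} A_i] ≤ Σ_i P[A_i] ≤ 32·p = 32·(11/336) = 22/21.
Numerically: 22/21 ≈ 1.048.
Is 22/21 < 1? NO.
Since the bound 22/21 is ≥ 1, the union bound is uninformative here; it does NOT by itself certify existence.

32·p = 22/21 ≈ 1.048; existence NOT certified by the union bound.


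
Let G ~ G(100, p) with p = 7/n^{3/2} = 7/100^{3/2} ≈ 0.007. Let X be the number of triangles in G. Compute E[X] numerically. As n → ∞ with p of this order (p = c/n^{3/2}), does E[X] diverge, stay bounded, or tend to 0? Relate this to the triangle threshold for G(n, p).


Number of potential triangles: C(100, 3) = 161700.
Each occurs with probability p³ ≈ (0.007)³ ≈ 3.430000e-07.
By linearity: E[X] = C(100, 3)·p³ ≈ 161700 · 3.430000e-07 ≈ 0.0555.
Since α = 3/2 > 1, p = c/n^{3/2} = o(1/n) is below the triangle threshold p ~ 1/n. Asymptotically E[X] ~ (c³/6)·n^{3(1−α)} = (7³/6)·n^{-1.5} → 0, so by Markov's inequality G has no triangles w.h.p.

E[X] ≈ 0.0555; in regime p = Θ(1/n^{3/2}) E[X] tends to 0 (below the triangle threshold p ~ 1/n).


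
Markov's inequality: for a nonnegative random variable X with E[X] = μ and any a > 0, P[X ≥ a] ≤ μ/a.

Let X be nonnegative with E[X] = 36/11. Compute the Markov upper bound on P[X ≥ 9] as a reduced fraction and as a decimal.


μ = E[X] = 36/11, a = 9.
Markov: P[X ≥ 9] ≤ μ/a = (36/11)/9 = 4/11.
Numerically: ≈ 0.363636.
(Since a = 9 > μ = 3.272727, the bound 4/11 is < 1 and informative.)

P[X ≥ 9] ≤ 4/11 ≈ 0.363636.


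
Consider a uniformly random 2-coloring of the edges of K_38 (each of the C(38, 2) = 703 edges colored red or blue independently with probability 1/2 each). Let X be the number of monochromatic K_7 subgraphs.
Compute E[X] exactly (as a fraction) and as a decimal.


Let X = Σ_S X_S over the C(38, 7) = 12620256 subsets S of size 7, where X_S = 1 if the K_7 on S is monochromatic.
For a fixed S, the K_7 on S has C(7, 2) = 21 edges. P[all 21 edges red] = (1/2)^21, and likewise for blue, so P[monochromatic] = 2·(1/2)^21 = 2^{1 − 21} = 1/1048576.
Summing: E[X] = C(38, 7) · 2^{1 − 21} = 12620256 · 1/1048576 = 394383/32768.
Numerically: E[X] ≈ 12.035614.

E[X] = C(38,7)·2^(1−C(7,2)) = 394383/32768 ≈ 12.035614.


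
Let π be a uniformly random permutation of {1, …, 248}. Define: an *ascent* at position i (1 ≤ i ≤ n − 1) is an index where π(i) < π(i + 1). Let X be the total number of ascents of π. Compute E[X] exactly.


Write X = Σ X_I over i = 1, …, 247, with X_I the indicator of one ascent.
There are 247 indicators.
For each fixed i, the pair (π(i), π(i+1)) is a uniformly random ordered pair of distinct values from {1, …, 248}; by symmetry P[π(i) < π(i+1)] = 1/2.
By linearity: E[X] = 247 · (1/2) = (248 − 1) · (1/2) = 247/2 ≈ 123.50000.

E[X] = 247/2 = 123.50000.


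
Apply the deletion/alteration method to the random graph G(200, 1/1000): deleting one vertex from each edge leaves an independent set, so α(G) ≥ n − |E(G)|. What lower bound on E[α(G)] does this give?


E[|E(G)|] = C(200, 2)·p = 19900 · (1/1000) = 199/10.
E[α(G)] ≥ n − E[|E(G)|] = 200 − 199/10 = 1801/10.
Numerically: ≈ 180.1000.
(This is only a lower bound; the true E[α(G)] may be larger.)

E[α(G)] ≥ 1801/10 ≈ 180.1000.


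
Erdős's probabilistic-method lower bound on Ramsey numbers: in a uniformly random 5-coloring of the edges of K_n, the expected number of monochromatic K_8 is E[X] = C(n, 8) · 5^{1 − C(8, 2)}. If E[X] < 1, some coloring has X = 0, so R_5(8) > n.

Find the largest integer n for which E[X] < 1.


We need C(n, 8) · 5^{1 − 28} < 1, i.e. C(n, 8) < 5^{28 − 1} = 7450580596923828125.
Check values of n near the boundary:
  n = 860: C(860, 8) = 7182671140665308145; 7182671140665308145 < 7450580596923828125? YES
  n = 861: C(861, 8) = 7250034996615275865; 7250034996615275865 < 7450580596923828125? YES
  n = 862: C(862, 8) = 7317951015318931845; 7317951015318931845 < 7450580596923828125? YES
  n = 863: C(863, 8) = 7386423071602617757; 7386423071602617757 < 7450580596923828125? YES
  n = 864: C(864, 8) = 7455455062926006708; 7455455062926006708 < 7450580596923828125? NO
  n = 865: C(865, 8) = 7525050909487743060; 7525050909487743060 < 7450580596923828125? NO
  n = 866: C(866, 8) = 7595214554331451620; 7595214554331451620 < 7450580596923828125? NO
The largest n with C(n, 8) < 7450580596923828125 is n = 863 (where E[X] = 7386423071602617757/7450580596923828125 ≈ 0.991). Hence R_5(8) > 863, i.e. R_5(8) ≥ 864.

Largest n = 863; hence R_5(8) > 863.


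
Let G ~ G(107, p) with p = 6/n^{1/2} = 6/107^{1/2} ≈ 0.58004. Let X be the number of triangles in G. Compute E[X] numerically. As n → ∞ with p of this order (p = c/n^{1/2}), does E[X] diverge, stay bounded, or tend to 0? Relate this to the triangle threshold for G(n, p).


Number of potential triangles: C(107, 3) = 198485.
Each occurs with probability p³ ≈ (0.58004)³ ≈ 1.9515428e-01.
By linearity: E[X] = C(107, 3)·p³ ≈ 198485 · 1.9515428e-01 ≈ 38735.19764.
Since α = 1/2 < 1, p = c/n^{1/2} ≫ 1/n is above the triangle threshold p ~ 1/n. Asymptotically E[X] ~ (c³/6)·n^{3(1−α)} = (6³/6)·n^{1.5} → ∞; triangles are abundant w.h.p.

E[X] ≈ 38735.19764; in regime p = Θ(1/n^{1/2}) E[X] diverges (above the triangle threshold p ~ 1/n).


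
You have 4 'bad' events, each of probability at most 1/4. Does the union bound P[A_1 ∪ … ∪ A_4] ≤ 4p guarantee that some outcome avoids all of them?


Union bound: P[∪_{i=1}^{4} A_i] ≤ Σ_i P[A_i] ≤ 4·p = 4·(1/4) = 1.
Numerically: 1 ≈ 1.00000.
Is 1 < 1? NO.
Since the bound 1 is ≥ 1, the union bound is uninformative here; it does NOT by itself certify existence.

4·p = 1 ≈ 1.00000; existence NOT certified by the union bound.


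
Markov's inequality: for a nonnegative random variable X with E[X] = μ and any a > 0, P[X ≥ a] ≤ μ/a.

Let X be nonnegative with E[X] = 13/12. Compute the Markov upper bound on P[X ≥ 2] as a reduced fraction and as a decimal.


μ = E[X] = 13/12, a = 2.
Markov: P[X ≥ 2] ≤ μ/a = (13/12)/2 = 13/24.
Numerically: ≈ 0.5417.
(Since a = 2 > μ = 1.0833, the bound 13/24 is < 1 and informative.)

P[X ≥ 2] ≤ 13/24 ≈ 0.5417.


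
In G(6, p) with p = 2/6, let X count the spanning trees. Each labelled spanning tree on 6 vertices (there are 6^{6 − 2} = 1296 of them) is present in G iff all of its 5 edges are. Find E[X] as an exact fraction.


K_6 has 6^{6 − 2} = 1296 labelled spanning trees.
For each such spanning tree H, let X_H = 1 if all 5 edges of H are present in G. Then P[X_H = 1] = p^{5} = (1/3)^{5} = 1/243.
By linearity: E[X] = Σ_H E[X_H] = 1296 · p^{5} = 1296 · 1/243 = 16/3.
Numerically: E[X] ≈ 5.33333.

E[X] = 1296 · (1/3)^{5} = 16/3 ≈ 5.33333.


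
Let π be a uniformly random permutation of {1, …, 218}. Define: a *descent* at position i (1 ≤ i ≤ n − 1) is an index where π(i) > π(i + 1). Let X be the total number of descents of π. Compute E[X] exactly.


Write X = Σ X_I over i = 1, …, 217, with X_I the indicator of one descent.
There are 217 indicators.
For each fixed i, the pair (π(i), π(i+1)) is a uniformly random ordered pair of distinct values from {1, …, 218}; by symmetry P[π(i) > π(i+1)] = 1/2.
By linearity: E[X] = 217 · (1/2) = (218 − 1) · (1/2) = 217/2 ≈ 108.5000.

E[X] = 217/2 = 108.5000.


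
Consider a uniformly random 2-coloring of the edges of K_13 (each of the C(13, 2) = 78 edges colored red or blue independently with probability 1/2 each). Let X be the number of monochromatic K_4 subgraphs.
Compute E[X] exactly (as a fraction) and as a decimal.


Let X = Σ_S X_S over the C(13, 4) = 715 subsets S of size 4, where X_S = 1 if the K_4 on S is monochromatic.
For a fixed S, the K_4 on S has C(4, 2) = 6 edges. P[all 6 edges red] = (1/2)^6, and likewise for blue, so P[monochromatic] = 2·(1/2)^6 = 2^{1 − 6} = 1/32.
By linearity: E[X] = C(13, 4) · 2^{1 − 6} = 715 · 1/32 = 715/32.
Numerically: E[X] ≈ 22.344.

E[X] = C(13,4)·2^(1−C(4,2)) = 715/32 ≈ 22.344.


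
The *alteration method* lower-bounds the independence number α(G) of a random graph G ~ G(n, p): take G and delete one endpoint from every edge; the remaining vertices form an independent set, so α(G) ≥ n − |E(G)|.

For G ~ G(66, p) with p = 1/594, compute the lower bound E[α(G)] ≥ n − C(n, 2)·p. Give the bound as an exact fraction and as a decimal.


E[|E(G)|] = C(66, 2)·p = 2145 · (1/594) = 65/18.
E[α(G)] ≥ n − E[|E(G)|] = 66 − 65/18 = 1123/18.
Numerically: ≈ 62.388889.
(This is only a lower bound; the true E[α(G)] may be larger.)

E[α(G)] ≥ 1123/18 ≈ 62.388889.


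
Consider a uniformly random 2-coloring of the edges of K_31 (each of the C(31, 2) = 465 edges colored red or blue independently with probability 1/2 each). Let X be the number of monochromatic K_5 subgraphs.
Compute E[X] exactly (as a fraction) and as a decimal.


Let X = Σ_S X_S over the C(31, 5) = 169911 subsets S of size 5, where X_S = 1 if the K_5 on S is monochromatic.
For a fixed S, the K_5 on S has C(5, 2) = 10 edges. P[all 10 edges red] = (1/2)^10, and likewise for blue, so P[monochromatic] = 2·(1/2)^10 = 2^{1 − 10} = 1/512.
By linearity: E[X] = C(31, 5) · 2^{1 − 10} = 169911 · 1/512 = 169911/512.
Numerically: E[X] ≈ 331.857.

E[X] = C(31,5)·2^(1−C(5,2)) = 169911/512 ≈ 331.857.


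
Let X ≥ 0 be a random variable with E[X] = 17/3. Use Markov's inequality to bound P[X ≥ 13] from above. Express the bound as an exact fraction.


μ = E[X] = 17/3, a = 13.
Markov: P[X ≥ 13] ≤ μ/a = (17/3)/13 = 17/39.
Numerically: ≈ 0.435897.
(Since a = 13 > μ = 5.666667, the bound 17/39 is < 1 and informative.)

P[X ≥ 13] ≤ 17/39 ≈ 0.435897.


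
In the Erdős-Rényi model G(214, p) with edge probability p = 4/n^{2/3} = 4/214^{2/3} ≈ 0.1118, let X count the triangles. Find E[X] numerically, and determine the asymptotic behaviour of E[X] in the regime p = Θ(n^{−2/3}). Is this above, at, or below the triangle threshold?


Number of potential triangles: C(214, 3) = 1610564.
Each occurs with probability p³ ≈ (0.1118)³ ≈ 1.397502e-03.
By linearity: E[X] = C(214, 3)·p³ ≈ 1610564 · 1.397502e-03 ≈ 2250.7664.
Since α = 2/3 < 1, p = c/n^{2/3} ≫ 1/n is above the triangle threshold p ~ 1/n. Asymptotically E[X] ~ (c³/6)·n^{3(1−α)} = (4³/6)·n^{1} → ∞; triangles are abundant w.h.p.

E[X] ≈ 2250.7664; in regime p = Θ(1/n^{2/3}) E[X] diverges (above the triangle threshold p ~ 1/n).


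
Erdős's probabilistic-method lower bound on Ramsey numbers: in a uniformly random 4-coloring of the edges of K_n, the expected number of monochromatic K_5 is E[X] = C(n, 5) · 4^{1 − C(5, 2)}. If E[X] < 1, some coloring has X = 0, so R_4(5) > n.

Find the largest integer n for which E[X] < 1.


We need C(n, 5) · 4^{1 − 10} < 1, i.e. C(n, 5) < 4^{10 − 1} = 262144.
Check values of n near the boundary:
  n = 28: C(28, 5) = 98280; 98280 < 262144? YES
  n = 29: C(29, 5) = 118755; 118755 < 262144? YES
  n = 30: C(30, 5) = 142506; 142506 < 262144? YES
  n = 31: C(31, 5) = 169911; 169911 < 262144? YES
  n = 32: C(32, 5) = 201376; 201376 < 262144? YES
  n = 33: C(33, 5) = 237336; 237336 < 262144? YES
  n = 34: C(34, 5) = 278256; 278256 < 262144? NO
  n = 35: C(35, 5) = 324632; 324632 < 262144? NO
  n = 36: C(36, 5) = 376992; 376992 < 262144? NO
The largest n with C(n, 5) < 262144 is n = 33 (where E[X] = 29667/32768 ≈ 0.9053650). Hence R_4(5) > 33, i.e. R_4(5) ≥ 34.

Largest n = 33; hence R_4(5) > 33.


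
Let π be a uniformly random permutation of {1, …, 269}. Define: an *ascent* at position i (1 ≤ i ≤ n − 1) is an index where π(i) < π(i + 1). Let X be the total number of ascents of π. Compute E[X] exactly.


Write X = Σ X_I over i = 1, …, 268, with X_I the indicator of one ascent.
There are 268 indicators.
For each fixed i, the pair (π(i), π(i+1)) is a uniformly random ordered pair of distinct values from {1, …, 269}; by symmetry P[π(i) < π(i+1)] = 1/2.
By linearity: E[X] = 268 · (1/2) = (269 − 1) · (1/2) = 134 ≈ 134.000.

E[X] = 134 = 134.000.


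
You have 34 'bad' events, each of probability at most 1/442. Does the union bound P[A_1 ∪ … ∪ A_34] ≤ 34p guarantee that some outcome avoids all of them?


Union bound: P[∪_{i=1}^{34} A_i] ≤ Σ_i P[A_i] ≤ 34·p = 34·(1/442) = 1/13.
Numerically: 1/13 ≈ 0.07692.
Is 1/13 < 1? YES.
Since P[∪ A_i] ≤ 1/13 < 1, the complement has P[∩ A_i^c] ≥ 1 − 1/13 = 12/13 > 0, so some outcome avoids every A_i.

34·p = 1/13 ≈ 0.07692; existence CERTIFIED by the union bound.


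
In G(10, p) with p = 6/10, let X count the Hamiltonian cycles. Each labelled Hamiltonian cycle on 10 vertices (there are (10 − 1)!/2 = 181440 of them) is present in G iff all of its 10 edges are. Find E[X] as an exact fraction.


K_10 has (10 − 1)!/2 = 181440 labelled Hamiltonian cycles.
For each such Hamiltonian cycle H, let X_H = 1 if all 10 edges of H are present in G. Then P[X_H = 1] = p^{10} = (3/5)^{10} = 59049/9765625.
Summing the indicators: E[X] = Σ_H E[X_H] = 181440 · p^{10} = 181440 · 59049/9765625 = 2142770112/1953125.
Numerically: E[X] ≈ 1.1e+03.

E[X] = 181440 · (3/5)^{10} = 2142770112/1953125 ≈ 1.1e+03.


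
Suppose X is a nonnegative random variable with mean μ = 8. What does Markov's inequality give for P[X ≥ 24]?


μ = E[X] = 8, a = 24.
Markov: P[X ≥ 24] ≤ μ/a = (8)/24 = 1/3.
Numerically: ≈ 0.33333.
(Since a = 24 > μ = 8.00000, the bound 1/3 is < 1 and informative.)

P[X ≥ 24] ≤ 1/3 ≈ 0.33333.


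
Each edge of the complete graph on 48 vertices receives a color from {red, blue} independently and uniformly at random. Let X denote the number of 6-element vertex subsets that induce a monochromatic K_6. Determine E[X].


Let X = Σ_S X_S over the C(48, 6) = 12271512 subsets S of size 6, where X_S = 1 if the K_6 on S is monochromatic.
For a fixed S, the K_6 on S has C(6, 2) = 15 edges. P[all 15 edges red] = (1/2)^15, and likewise for blue, so P[monochromatic] = 2·(1/2)^15 = 2^{1 − 15} = 1/16384.
Summing: E[X] = C(48, 6) · 2^{1 − 15} = 12271512 · 1/16384 = 1533939/2048.
Numerically: E[X] ≈ 748.9937.

E[X] = C(48,6)·2^(1−C(6,2)) = 1533939/2048 ≈ 748.9937.


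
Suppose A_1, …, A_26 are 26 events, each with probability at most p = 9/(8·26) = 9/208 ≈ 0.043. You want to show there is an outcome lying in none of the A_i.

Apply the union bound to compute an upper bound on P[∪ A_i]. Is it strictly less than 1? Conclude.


Union bound: P[∪_{i=1}^{26} A_i] ≤ Σ_i P[A_i] ≤ 26·p = 26·(9/208) = 9/8.
Numerically: 9/8 ≈ 1.125.
Is 9/8 < 1? NO.
Since the bound 9/8 is ≥ 1, the union bound is uninformative here; it does NOT by itself certify existence.

26·p = 9/8 ≈ 1.125; existence NOT certified by the union bound.


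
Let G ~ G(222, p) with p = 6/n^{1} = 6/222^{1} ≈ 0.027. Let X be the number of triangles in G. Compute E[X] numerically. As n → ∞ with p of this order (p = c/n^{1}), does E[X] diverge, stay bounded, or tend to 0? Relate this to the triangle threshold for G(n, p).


Number of potential triangles: C(222, 3) = 1798940.
Each occurs with probability p³ ≈ (0.027)³ ≈ 1.97422e-05.
By linearity: E[X] = C(222, 3)·p³ ≈ 1798940 · 1.97422e-05 ≈ 35.515.
Here α = 1, so p = 6/n is exactly at the triangle threshold p ~ 1/n. Asymptotically E[X] → c³/6 = 6³/6 = 36 ≈ 36.000, a bounded constant. In this regime the triangle count is asymptotically Poisson(c³/6).

E[X] ≈ 35.515; in regime p = Θ(1/n^{1}) E[X] stays bounded (at the triangle threshold p ~ 1/n).


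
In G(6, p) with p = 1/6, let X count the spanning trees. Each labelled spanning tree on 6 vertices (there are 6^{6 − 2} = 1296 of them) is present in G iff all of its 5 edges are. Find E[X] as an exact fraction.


K_6 has 6^{6 − 2} = 1296 labelled spanning trees.
For each such spanning tree H, let X_H = 1 if all 5 edges of H are present in G. Then P[X_H = 1] = p^{5} = (1/6)^{5} = 1/7776.
Summing the indicators: E[X] = Σ_H E[X_H] = 1296 · p^{5} = 1296 · 1/7776 = 1/6.
Numerically: E[X] ≈ 0.166667.

E[X] = 1296 · (1/6)^{5} = 1/6 ≈ 0.166667.


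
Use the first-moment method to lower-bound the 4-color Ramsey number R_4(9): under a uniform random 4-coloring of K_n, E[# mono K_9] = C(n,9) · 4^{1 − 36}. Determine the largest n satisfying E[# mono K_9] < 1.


We need C(n, 9) · 4^{1 − 36} < 1, i.e. C(n, 9) < 4^{36 − 1} = 1180591620717411303424.
Check values of n near the boundary:
  n = 909: C(909, 9) = 1122169012923711463931; 1122169012923711463931 < 1180591620717411303424? YES
  n = 910: C(910, 9) = 1133378248346922788210; 1133378248346922788210 < 1180591620717411303424? YES
  n = 911: C(911, 9) = 1144686900492291197405; 1144686900492291197405 < 1180591620717411303424? YES
  n = 912: C(912, 9) = 1156095740032081475120; 1156095740032081475120 < 1180591620717411303424? YES
  n = 913: C(913, 9) = 1167605542753639808390; 1167605542753639808390 < 1180591620717411303424? YES
  n = 914: C(914, 9) = 1179217089587653905932; 1179217089587653905932 < 1180591620717411303424? YES
  n = 915: C(915, 9) = 1190931166636537885130; 1190931166636537885130 < 1180591620717411303424? NO
  n = 916: C(916, 9) = 1202748565202942340440; 1202748565202942340440 < 1180591620717411303424? NO
  n = 917: C(917, 9) = 1214670081818390006810; 1214670081818390006810 < 1180591620717411303424? NO
The largest n with C(n, 9) < 1180591620717411303424 is n = 914 (where E[X] = 294804272396913476483/295147905179352825856 ≈ 0.999). Hence R_4(9) > 914, i.e. R_4(9) ≥ 915.

Largest n = 914; hence R_4(9) > 914.


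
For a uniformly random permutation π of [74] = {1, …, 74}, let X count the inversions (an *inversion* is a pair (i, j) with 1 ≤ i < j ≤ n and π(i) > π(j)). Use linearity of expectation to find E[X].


Write X = Σ X_I over the C(74, 2) = 2701 pairs i < j, with X_I the indicator of one inversion.
There are 2701 indicators.
For each fixed pair i < j, the values π(i) and π(j) are two distinct elements of {1, …, 74} in uniformly random order; by symmetry P[π(i) > π(j)] = 1/2.
By linearity: E[X] = 2701 · (1/2) = C(74, 2) · (1/2) = 2701/2 = 2701/2 ≈ 1350.5000.

E[X] = 2701/2 = 1350.5000.


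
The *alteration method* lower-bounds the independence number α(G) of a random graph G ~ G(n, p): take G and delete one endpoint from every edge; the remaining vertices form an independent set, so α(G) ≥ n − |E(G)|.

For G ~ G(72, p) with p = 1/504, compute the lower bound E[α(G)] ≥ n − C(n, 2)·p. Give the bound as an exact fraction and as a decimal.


E[|E(G)|] = C(72, 2)·p = 2556 · (1/504) = 71/14.
E[α(G)] ≥ n − E[|E(G)|] = 72 − 71/14 = 937/14.
Numerically: ≈ 66.928571.
(This is only a lower bound; the true E[α(G)] may be larger.)

E[α(G)] ≥ 937/14 ≈ 66.928571.


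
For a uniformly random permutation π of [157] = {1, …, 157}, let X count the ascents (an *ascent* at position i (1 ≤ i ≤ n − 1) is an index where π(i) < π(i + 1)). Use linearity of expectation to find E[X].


Write X = Σ X_I over i = 1, …, 156, with X_I the indicator of one ascent.
There are 156 indicators.
For each fixed i, the pair (π(i), π(i+1)) is a uniformly random ordered pair of distinct values from {1, …, 157}; by symmetry P[π(i) < π(i+1)] = 1/2.
By linearity: E[X] = 156 · (1/2) = (157 − 1) · (1/2) = 78 ≈ 78.0000.

E[X] = 78 = 78.0000.


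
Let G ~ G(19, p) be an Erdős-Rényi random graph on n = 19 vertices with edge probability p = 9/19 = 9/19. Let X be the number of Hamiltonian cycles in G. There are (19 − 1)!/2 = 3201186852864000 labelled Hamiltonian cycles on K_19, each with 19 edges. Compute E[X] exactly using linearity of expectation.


K_19 has (19 − 1)!/2 = 3201186852864000 labelled Hamiltonian cycles.
For each such Hamiltonian cycle H, let X_H = 1 if all 19 edges of H are present in G. Then P[X_H = 1] = p^{19} = (9/19)^{19} = 1350851717672992089/1978419655660313589123979.
Summing the indicators: E[X] = Σ_H E[X_H] = 3201186852864000 · p^{19} = 3201186852864000 · 1350851717672992089/1978419655660313589123979 = 4324328758783534194876278992896000/1978419655660313589123979.
Numerically: E[X] ≈ 2.186e+09.

E[X] = 3201186852864000 · (9/19)^{19} = 4324328758783534194876278992896000/1978419655660313589123979 ≈ 2.186e+09.


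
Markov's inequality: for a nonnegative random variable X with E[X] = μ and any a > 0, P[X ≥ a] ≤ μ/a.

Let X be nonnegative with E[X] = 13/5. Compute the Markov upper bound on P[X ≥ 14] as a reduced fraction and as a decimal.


μ = E[X] = 13/5, a = 14.
Markov: P[X ≥ 14] ≤ μ/a = (13/5)/14 = 13/70.
Numerically: ≈ 0.186.
(Since a = 14 > μ = 2.600, the bound 13/70 is < 1 and informative.)

P[X ≥ 14] ≤ 13/70 ≈ 0.186.


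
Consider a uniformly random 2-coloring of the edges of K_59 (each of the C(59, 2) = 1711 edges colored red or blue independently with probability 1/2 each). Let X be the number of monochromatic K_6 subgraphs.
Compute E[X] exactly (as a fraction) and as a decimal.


Let X = Σ_S X_S over the C(59, 6) = 45057474 subsets S of size 6, where X_S = 1 if the K_6 on S is monochromatic.
For a fixed S, the K_6 on S has C(6, 2) = 15 edges. P[all 15 edges red] = (1/2)^15, and likewise for blue, so P[monochromatic] = 2·(1/2)^15 = 2^{1 − 15} = 1/16384.
By linearity of expectation: E[X] = C(59, 6) · 2^{1 − 15} = 45057474 · 1/16384 = 22528737/8192.
Numerically: E[X] ≈ 2750.08997.

E[X] = C(59,6)·2^(1−C(6,2)) = 22528737/8192 ≈ 2750.08997.


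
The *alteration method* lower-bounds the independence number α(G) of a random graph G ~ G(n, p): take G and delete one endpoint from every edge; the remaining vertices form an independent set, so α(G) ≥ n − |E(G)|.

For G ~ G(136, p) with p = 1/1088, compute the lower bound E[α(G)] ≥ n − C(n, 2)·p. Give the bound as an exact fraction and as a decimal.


E[|E(G)|] = C(136, 2)·p = 9180 · (1/1088) = 135/16.
E[α(G)] ≥ n − E[|E(G)|] = 136 − 135/16 = 2041/16.
Numerically: ≈ 127.56250.
(This is only a lower bound; the true E[α(G)] may be larger.)

E[α(G)] ≥ 2041/16 ≈ 127.56250.


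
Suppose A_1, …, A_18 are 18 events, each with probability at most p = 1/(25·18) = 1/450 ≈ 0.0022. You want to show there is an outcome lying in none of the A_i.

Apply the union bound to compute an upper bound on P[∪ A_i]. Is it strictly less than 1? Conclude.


Union bound: P[∪_{i=1}^{18} A_i] ≤ Σ_i P[A_i] ≤ 18·p = 18·(1/450) = 1/25.
Numerically: 1/25 ≈ 0.0400.
Is 1/25 < 1? YES.
Since P[∪ A_i] ≤ 1/25 < 1, the complement has P[∩ A_i^c] ≥ 1 − 1/25 = 24/25 > 0, so some outcome avoids every A_i.

18·p = 1/25 ≈ 0.0400; existence CERTIFIED by the union bound.
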